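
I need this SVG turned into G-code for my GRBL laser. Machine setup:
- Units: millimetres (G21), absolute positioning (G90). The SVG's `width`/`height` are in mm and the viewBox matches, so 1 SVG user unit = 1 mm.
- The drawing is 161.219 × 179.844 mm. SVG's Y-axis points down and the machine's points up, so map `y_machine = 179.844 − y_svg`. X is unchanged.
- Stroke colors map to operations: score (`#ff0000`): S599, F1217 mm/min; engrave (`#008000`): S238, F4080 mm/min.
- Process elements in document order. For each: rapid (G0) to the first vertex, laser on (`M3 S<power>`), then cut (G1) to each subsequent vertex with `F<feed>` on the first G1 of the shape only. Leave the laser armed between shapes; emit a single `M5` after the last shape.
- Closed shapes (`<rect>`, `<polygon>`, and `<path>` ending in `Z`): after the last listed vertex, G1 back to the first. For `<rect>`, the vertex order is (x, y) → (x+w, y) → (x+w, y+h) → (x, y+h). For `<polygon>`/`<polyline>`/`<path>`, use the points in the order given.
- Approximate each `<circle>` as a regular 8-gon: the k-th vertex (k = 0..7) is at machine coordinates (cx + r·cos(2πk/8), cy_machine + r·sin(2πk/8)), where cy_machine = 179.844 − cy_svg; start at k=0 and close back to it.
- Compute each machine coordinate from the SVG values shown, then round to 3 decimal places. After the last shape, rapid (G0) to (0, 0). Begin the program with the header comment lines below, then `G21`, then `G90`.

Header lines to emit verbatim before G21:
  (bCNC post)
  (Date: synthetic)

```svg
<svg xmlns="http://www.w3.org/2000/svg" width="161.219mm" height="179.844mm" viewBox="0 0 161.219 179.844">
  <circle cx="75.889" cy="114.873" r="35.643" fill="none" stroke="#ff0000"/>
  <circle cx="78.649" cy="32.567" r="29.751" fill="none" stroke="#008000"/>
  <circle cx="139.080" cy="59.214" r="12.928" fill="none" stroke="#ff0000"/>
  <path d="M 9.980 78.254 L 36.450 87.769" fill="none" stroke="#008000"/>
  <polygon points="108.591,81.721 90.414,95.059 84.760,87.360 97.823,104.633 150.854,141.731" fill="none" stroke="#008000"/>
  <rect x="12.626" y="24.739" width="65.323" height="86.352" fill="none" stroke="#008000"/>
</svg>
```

Since the viewBox matches the mm dimensions, user units are millimetres directly. The only transform is the Y-flip y_m = 179.844 − y_svg.

Shape 1 is a circle drawn with `<circle>`. Its stroke #ff0000 means score at S599, F1217. After flipping Y the toolpath is (111.532,64.971) → (101.092,90.174) → (75.889,100.614) → (50.686,90.174) → (40.246,64.971) → (50.686,39.768) → (75.889,29.328) → (101.092,39.768) → (111.532,64.971), returning to the start.

Shape 2 is a circle drawn with `<circle>`. Its stroke #008000 means engrave at S238, F4080. After flipping Y the toolpath is (108.400,147.277) → (99.686,168.314) → (78.649,177.028) → (57.612,168.314) → (48.898,147.277) → (57.612,126.240) → (78.649,117.526) → (99.686,126.240) → (108.400,147.277), returning to the start.

Shape 3 is a circle drawn with `<circle>`. Its stroke #ff0000 means score at S599, F1217. After flipping Y the toolpath is (152.008,120.630) → (148.221,129.771) → (139.080,133.558) → (129.939,129.771) → (126.152,120.630) → (129.939,111.489) → (139.080,107.702) → (148.221,111.489) → (152.008,120.630), returning to the start.

Shape 4 is a line segment drawn with `<path>`. Its stroke #008000 means engrave at S238, F4080. After flipping Y the toolpath is (9.980,101.590) → (36.450,92.075).

Shape 5 is a closed polygon drawn with `<polygon>`. Its stroke #008000 means engrave at S238, F4080. After flipping Y the toolpath is (108.591,98.123) → (90.414,84.785) → (84.760,92.484) → (97.823,75.211) → (150.854,38.113) → (108.591,98.123), returning to the start.

Shape 6 is a rectangle drawn with `<rect>`. Its stroke #008000 means engrave at S238, F4080. After flipping Y the toolpath is (12.626,155.105) → (77.949,155.105) → (77.949,68.753) → (12.626,68.753) → (12.626,155.105), returning to the start.

(bCNC post)
(Date: synthetic)
G21
G90
G0 X111.532 Y64.971
M3 S599
G1 X101.092 Y90.174 F1217
G1 X75.889 Y100.614
G1 X50.686 Y90.174
G1 X40.246 Y64.971
G1 X50.686 Y39.768
G1 X75.889 Y29.328
G1 X101.092 Y39.768
G1 X111.532 Y64.971
G0 X108.400 Y147.277
M3 S238
G1 X99.686 Y168.314 F4080
G1 X78.649 Y177.028
G1 X57.612 Y168.314
G1 X48.898 Y147.277
G1 X57.612 Y126.240
G1 X78.649 Y117.526
G1 X99.686 Y126.240
G1 X108.400 Y147.277
G0 X152.008 Y120.630
M3 S599
G1 X148.221 Y129.771 F1217
G1 X139.080 Y133.558
G1 X129.939 Y129.771
G1 X126.152 Y120.630
G1 X129.939 Y111.489
G1 X139.080 Y107.702
G1 X148.221 Y111.489
G1 X152.008 Y120.630
G0 X9.980 Y101.590
M3 S238
G1 X36.450 Y92.075 F4080
G0 X108.591 Y98.123
M3 S238
G1 X90.414 Y84.785 F4080
G1 X84.760 Y92.484
G1 X97.823 Y75.211
G1 X150.854 Y38.113
G1 X108.591 Y98.123
G0 X12.626 Y155.105
M3 S238
G1 X77.949 Y155.105 F4080
G1 X77.949 Y68.753
G1 X12.626 Y68.753
G1 X12.626 Y155.105
M5
G0 X0.000 Y0.000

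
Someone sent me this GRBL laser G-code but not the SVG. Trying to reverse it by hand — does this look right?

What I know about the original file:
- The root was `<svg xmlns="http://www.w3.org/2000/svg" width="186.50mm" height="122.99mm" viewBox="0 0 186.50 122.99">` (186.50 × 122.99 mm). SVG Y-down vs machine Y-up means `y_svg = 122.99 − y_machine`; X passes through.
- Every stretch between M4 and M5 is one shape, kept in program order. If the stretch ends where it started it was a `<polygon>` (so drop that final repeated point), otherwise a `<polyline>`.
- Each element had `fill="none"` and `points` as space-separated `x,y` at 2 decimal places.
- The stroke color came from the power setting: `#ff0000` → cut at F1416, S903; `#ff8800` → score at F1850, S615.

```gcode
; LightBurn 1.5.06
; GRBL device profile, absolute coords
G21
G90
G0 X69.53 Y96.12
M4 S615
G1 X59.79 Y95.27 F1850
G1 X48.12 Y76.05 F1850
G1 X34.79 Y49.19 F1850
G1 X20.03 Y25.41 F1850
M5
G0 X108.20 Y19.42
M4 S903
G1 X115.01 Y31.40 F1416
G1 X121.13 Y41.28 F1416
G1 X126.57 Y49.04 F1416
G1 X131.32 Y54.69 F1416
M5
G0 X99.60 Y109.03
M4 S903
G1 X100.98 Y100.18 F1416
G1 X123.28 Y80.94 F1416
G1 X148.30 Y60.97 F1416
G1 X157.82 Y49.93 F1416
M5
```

Each laser-on run becomes one SVG element. Flip Y back into SVG space with y_svg = 122.99 − y_machine.

Run 1: the run's S615 means `#ff8800` (score). The run is open, so emit a `<polyline>` with points (Y-flipped): 69.53,26.87 59.79,27.72 48.12,46.94 34.79,73.80 20.03,97.58.

Run 2: power S903 maps to stroke `#ff0000` (cut). The run is open, so emit a `<polyline>` with points (Y-flipped): 108.20,103.57 115.01,91.59 121.13,81.71 126.57,73.95 131.32,68.30.

Run 3: the run's S903 means `#ff0000` (cut). The run is open, so emit a `<polyline>` with points (Y-flipped): 99.60,13.96 100.98,22.81 123.28,42.05 148.30,62.02 157.82,73.06.

<svg xmlns="http://www.w3.org/2000/svg" width="186.50mm" height="122.99mm" viewBox="0 0 186.50 122.99">
  <polyline points="69.53,26.87 59.79,27.72 48.12,46.94 34.79,73.80 20.03,97.58" fill="none" stroke="#ff8800"/>
  <polyline points="108.20,103.57 115.01,91.59 121.13,81.71 126.57,73.95 131.32,68.30" fill="none" stroke="#ff0000"/>
  <polyline points="99.60,13.96 100.98,22.81 123.28,42.05 148.30,62.02 157.82,73.06" fill="none" stroke="#ff0000"/>
</svg>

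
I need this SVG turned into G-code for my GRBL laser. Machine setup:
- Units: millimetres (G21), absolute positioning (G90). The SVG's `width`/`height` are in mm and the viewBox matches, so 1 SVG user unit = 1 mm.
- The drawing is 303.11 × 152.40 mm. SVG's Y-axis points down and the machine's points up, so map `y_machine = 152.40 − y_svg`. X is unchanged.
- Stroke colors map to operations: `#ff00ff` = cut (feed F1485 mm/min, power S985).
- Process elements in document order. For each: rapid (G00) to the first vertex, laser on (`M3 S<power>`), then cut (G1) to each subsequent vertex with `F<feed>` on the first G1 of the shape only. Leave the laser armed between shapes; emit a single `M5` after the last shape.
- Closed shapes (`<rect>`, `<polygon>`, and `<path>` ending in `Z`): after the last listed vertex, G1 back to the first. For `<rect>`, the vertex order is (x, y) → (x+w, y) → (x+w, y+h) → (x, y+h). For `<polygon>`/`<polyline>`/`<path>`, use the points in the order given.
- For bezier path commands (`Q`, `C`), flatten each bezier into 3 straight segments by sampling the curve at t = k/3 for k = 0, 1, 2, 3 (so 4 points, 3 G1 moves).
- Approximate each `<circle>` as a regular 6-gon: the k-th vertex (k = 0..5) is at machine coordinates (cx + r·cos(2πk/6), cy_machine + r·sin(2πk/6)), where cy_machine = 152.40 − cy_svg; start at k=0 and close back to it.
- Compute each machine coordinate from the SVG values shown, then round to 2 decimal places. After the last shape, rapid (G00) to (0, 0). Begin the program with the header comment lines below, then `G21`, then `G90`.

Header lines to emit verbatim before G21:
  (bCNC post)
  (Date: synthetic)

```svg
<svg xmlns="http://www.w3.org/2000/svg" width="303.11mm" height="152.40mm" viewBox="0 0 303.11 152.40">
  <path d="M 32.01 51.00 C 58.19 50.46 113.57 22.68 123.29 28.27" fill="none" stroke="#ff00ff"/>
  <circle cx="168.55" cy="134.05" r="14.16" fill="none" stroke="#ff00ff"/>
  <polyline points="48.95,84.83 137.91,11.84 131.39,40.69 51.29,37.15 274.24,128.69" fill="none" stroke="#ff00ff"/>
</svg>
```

(bCNC post)
(Date: synthetic)
G21
G90
G00 X32.01 Y101.40
M3 S985
G1 X65.15 Y108.78 F1485
G1 X101.12 Y120.84
G1 X123.29 Y124.13
G00 X182.71 Y18.35
M3 S985
G1 X175.63 Y30.61 F1485
G1 X161.47 Y30.61
G1 X154.39 Y18.35
G1 X161.47 Y6.09
G1 X175.63 Y6.09
G1 X182.71 Y18.35
G00 X48.95 Y67.57
M3 S985
G1 X137.91 Y140.56 F1485
G1 X131.39 Y111.71
G1 X51.29 Y115.25
G1 X274.24 Y23.71
M5
G00 X0.00 Y0.00

1 u = 1 mm; y_m = 152.40 − y.

[1] `<path>` cubic bezier, #ff00ff→cut S985 F1485: (32.01,101.40) → (65.15,108.78) → (101.12,120.84) → (123.29,124.13)

[2] `<circle>` circle, #ff00ff→cut S985 F1485: (182.71,18.35) → (175.63,30.61) → (161.47,30.61) → (154.39,18.35) → (161.47,6.09) → (175.63,6.09) → (182.71,18.35) (closed)

[3] `<polyline>` open polyline, #ff00ff→cut S985 F1485: (48.95,67.57) → (137.91,140.56) → (131.39,111.71) → (51.29,115.25) → (274.24,23.71)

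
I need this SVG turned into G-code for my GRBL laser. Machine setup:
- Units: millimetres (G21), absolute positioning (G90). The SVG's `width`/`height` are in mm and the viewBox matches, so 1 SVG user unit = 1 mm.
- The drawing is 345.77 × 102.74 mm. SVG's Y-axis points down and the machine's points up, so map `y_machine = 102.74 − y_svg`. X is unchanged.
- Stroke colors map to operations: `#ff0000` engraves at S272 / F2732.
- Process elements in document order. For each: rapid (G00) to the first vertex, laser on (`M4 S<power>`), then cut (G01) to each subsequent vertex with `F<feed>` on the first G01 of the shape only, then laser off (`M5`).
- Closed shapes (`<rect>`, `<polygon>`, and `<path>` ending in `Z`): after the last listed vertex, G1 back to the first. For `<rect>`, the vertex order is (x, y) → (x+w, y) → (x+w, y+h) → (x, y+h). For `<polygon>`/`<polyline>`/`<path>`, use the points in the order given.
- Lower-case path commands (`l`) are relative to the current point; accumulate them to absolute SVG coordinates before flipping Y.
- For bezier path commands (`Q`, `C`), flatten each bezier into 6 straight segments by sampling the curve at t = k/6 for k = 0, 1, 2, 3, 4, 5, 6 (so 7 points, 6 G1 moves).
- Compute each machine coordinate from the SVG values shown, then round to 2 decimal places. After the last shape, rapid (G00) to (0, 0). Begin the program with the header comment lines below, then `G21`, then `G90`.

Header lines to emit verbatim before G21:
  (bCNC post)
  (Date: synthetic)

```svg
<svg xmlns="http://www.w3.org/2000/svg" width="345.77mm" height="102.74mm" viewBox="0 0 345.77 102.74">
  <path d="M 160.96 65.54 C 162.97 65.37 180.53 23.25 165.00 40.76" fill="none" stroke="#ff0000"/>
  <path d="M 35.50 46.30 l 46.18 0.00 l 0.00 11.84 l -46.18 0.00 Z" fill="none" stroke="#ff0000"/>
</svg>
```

viewBox `0 0 345.77 102.74` with mm width/height → 1 unit = 1 mm. Flip: y_m = 102.74 − y_svg.

**Shape 1** — `<path>` cubic bezier, stroke `#ff0000` → engrave (S272, F2732). Control points (SVG): P0=(160.96,65.54), P1=(162.97,65.37), P2=(180.53,23.25), P3=(165.00,40.76); sampled at t=k/6. Machine vertices: (160.96,37.20) → (163.04,40.31) → (166.35,47.59) → (169.56,56.22) → (171.30,63.38) → (170.23,66.24) → (165.00,61.98). Open path.

**Shape 2** — `<path>` rectangle, stroke `#ff0000` → engrave (S272, F2732). Machine vertices: (35.50,56.44) → (81.68,56.44) → (81.68,44.60) → (35.50,44.60) → (35.50,56.44). Closed: final G1 returns to the first vertex.

(bCNC post)
(Date: synthetic)
G21
G90
G00 X160.96 Y37.20
M4 S272
G01 X163.04 Y40.31 F2732
G01 X166.35 Y47.59
G01 X169.56 Y56.22
G01 X171.30 Y63.38
G01 X170.23 Y66.24
G01 X165.00 Y61.98
M5
G00 X35.50 Y56.44
M4 S272
G01 X81.68 Y56.44 F2732
G01 X81.68 Y44.60
G01 X35.50 Y44.60
G01 X35.50 Y56.44
M5
G00 X0.00 Y0.00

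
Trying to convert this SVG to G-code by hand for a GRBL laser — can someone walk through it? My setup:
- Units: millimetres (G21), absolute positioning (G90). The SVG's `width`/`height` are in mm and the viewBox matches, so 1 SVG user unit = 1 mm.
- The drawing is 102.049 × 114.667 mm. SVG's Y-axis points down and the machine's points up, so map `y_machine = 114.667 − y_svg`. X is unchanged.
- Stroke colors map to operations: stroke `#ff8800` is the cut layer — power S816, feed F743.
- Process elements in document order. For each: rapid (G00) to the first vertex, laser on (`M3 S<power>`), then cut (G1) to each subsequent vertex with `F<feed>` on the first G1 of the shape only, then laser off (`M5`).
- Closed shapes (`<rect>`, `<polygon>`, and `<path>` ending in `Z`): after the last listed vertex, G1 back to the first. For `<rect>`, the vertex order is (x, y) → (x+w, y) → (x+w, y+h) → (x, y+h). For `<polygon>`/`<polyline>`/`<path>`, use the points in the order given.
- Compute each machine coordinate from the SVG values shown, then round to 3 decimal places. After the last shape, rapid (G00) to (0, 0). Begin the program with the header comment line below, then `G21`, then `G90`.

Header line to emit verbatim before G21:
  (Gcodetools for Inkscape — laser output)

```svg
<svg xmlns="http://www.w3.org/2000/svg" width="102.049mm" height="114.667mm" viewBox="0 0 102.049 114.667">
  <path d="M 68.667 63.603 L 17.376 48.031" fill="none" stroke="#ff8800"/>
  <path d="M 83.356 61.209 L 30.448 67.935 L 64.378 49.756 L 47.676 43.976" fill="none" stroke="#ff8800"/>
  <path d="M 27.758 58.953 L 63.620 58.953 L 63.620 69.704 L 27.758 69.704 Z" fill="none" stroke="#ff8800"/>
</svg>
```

(Gcodetools for Inkscape — laser output)
G21
G90
G00 X68.667 Y51.064
M3 S816
G1 X17.376 Y66.636 F743
M5
G00 X83.356 Y53.458
M3 S816
G1 X30.448 Y46.732 F743
G1 X64.378 Y64.911
G1 X47.676 Y70.691
M5
G00 X27.758 Y55.714
M3 S816
G1 X63.620 Y55.714 F743
G1 X63.620 Y44.963
G1 X27.758 Y44.963
G1 X27.758 Y55.714
M5
G00 X0.000 Y0.000

viewBox `0 0 102.049 114.667` with mm width/height → 1 unit = 1 mm. Flip: y_m = 114.667 − y_svg.

**Shape 1** — `<path>` line segment, stroke `#ff8800` → cut (S816, F743). Machine vertices: (68.667,51.064) → (17.376,66.636). Open path.

**Shape 2** — `<path>` open polyline, stroke `#ff8800` → cut (S816, F743). Machine vertices: (83.356,53.458) → (30.448,46.732) → (64.378,64.911) → (47.676,70.691). Open path.

**Shape 3** — `<path>` rectangle, stroke `#ff8800` → cut (S816, F743). Machine vertices: (27.758,55.714) → (63.620,55.714) → (63.620,44.963) → (27.758,44.963) → (27.758,55.714). Closed: final G1 returns to the first vertex.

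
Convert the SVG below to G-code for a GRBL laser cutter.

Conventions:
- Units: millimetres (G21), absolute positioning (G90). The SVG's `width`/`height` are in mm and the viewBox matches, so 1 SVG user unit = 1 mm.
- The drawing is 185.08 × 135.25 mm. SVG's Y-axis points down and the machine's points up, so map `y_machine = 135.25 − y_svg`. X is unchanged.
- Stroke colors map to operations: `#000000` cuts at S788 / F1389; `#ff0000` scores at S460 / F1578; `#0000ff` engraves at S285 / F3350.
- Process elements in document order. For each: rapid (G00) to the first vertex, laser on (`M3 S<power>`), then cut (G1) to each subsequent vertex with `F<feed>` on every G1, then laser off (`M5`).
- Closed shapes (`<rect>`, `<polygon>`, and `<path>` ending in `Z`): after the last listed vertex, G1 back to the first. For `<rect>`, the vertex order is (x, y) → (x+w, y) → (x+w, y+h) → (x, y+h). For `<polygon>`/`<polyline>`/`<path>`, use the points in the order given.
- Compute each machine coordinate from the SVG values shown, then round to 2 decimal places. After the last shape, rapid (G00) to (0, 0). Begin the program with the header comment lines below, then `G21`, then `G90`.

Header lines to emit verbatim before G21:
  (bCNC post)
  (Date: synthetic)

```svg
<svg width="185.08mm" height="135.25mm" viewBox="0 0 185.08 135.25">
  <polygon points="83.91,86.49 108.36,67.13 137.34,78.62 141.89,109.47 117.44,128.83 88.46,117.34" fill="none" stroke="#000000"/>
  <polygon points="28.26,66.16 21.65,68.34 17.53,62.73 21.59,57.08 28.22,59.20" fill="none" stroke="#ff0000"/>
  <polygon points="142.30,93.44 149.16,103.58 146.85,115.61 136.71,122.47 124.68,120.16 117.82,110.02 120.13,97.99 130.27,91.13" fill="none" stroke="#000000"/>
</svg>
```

Since the viewBox matches the mm dimensions, user units are millimetres directly. The only transform is the Y-flip y_m = 135.25 − y_svg.

Shape 1 is a regular polygon drawn with `<polygon>`. Its stroke #000000 means cut at S788, F1389. After flipping Y the toolpath is (83.91,48.76) → (108.36,68.12) → (137.34,56.63) → (141.89,25.78) → (117.44,6.42) → (88.46,17.91) → (83.91,48.76), returning to the start.

Shape 2 is a regular polygon drawn with `<polygon>`. Its stroke #ff0000 means score at S460, F1578. After flipping Y the toolpath is (28.26,69.09) → (21.65,66.91) → (17.53,72.52) → (21.59,78.17) → (28.22,76.05) → (28.26,69.09), returning to the start.

Shape 3 is a regular polygon drawn with `<polygon>`. Its stroke #000000 means cut at S788, F1389. After flipping Y the toolpath is (142.30,41.81) → (149.16,31.67) → (146.85,19.64) → (136.71,12.78) → (124.68,15.09) → (117.82,25.23) → (120.13,37.26) → (130.27,44.12) → (142.30,41.81), returning to the start.

(bCNC post)
(Date: synthetic)
G21
G90
G00 X83.91 Y48.76
M3 S788
G1 X108.36 Y68.12 F1389
G1 X137.34 Y56.63 F1389
G1 X141.89 Y25.78 F1389
G1 X117.44 Y6.42 F1389
G1 X88.46 Y17.91 F1389
G1 X83.91 Y48.76 F1389
M5
G00 X28.26 Y69.09
M3 S460
G1 X21.65 Y66.91 F1578
G1 X17.53 Y72.52 F1578
G1 X21.59 Y78.17 F1578
G1 X28.22 Y76.05 F1578
G1 X28.26 Y69.09 F1578
M5
G00 X142.30 Y41.81
M3 S788
G1 X149.16 Y31.67 F1389
G1 X146.85 Y19.64 F1389
G1 X136.71 Y12.78 F1389
G1 X124.68 Y15.09 F1389
G1 X117.82 Y25.23 F1389
G1 X120.13 Y37.26 F1389
G1 X130.27 Y44.12 F1389
G1 X142.30 Y41.81 F1389
M5
G00 X0.00 Y0.00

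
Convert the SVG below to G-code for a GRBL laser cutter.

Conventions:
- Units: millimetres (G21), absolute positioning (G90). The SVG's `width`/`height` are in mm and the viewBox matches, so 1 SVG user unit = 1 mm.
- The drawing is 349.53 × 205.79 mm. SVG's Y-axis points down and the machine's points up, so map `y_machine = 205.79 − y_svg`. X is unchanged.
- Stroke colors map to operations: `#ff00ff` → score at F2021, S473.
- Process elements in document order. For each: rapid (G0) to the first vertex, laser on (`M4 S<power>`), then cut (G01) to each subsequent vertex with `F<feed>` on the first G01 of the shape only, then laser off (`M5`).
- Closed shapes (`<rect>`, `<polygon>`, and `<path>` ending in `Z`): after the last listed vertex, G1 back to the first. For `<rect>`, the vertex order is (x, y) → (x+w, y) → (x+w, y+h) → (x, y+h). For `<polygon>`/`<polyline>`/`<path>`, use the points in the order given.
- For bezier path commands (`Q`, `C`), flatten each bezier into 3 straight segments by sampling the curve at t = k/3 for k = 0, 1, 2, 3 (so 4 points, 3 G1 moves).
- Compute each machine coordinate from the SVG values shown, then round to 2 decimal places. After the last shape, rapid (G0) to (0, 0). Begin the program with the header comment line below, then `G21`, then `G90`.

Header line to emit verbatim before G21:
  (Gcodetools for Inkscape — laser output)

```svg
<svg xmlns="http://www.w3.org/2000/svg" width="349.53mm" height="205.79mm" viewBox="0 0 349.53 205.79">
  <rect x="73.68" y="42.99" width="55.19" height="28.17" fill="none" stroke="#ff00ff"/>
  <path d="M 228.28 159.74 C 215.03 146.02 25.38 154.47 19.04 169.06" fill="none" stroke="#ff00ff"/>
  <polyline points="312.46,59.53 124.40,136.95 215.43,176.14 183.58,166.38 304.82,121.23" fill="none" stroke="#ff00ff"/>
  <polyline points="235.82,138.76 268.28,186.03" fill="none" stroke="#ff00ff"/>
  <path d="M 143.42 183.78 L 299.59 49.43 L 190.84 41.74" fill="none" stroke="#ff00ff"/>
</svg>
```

1 u = 1 mm; y_m = 205.79 − y.

[1] `<rect>` rectangle, #ff00ff→score S473 F2021: (73.68,162.80) → (128.87,162.80) → (128.87,134.63) → (73.68,134.63) → (73.68,162.80) (closed)

[2] `<path>` cubic bezier, #ff00ff→score S473 F2021: (228.28,46.05) → (169.55,52.97) → (73.16,48.68) → (19.04,36.73)

[3] `<polyline>` open polyline, #ff00ff→score S473 F2021: (312.46,146.26) → (124.40,68.84) → (215.43,29.65) → (183.58,39.41) → (304.82,84.56)

[4] `<polyline>` line segment, #ff00ff→score S473 F2021: (235.82,67.03) → (268.28,19.76)

[5] `<path>` open polyline, #ff00ff→score S473 F2021: (143.42,22.01) → (299.59,156.36) → (190.84,164.05)

(Gcodetools for Inkscape — laser output)
G21
G90
G0 X73.68 Y162.80
M4 S473
G01 X128.87 Y162.80 F2021
G01 X128.87 Y134.63
G01 X73.68 Y134.63
G01 X73.68 Y162.80
M5
G0 X228.28 Y46.05
M4 S473
G01 X169.55 Y52.97 F2021
G01 X73.16 Y48.68
G01 X19.04 Y36.73
M5
G0 X312.46 Y146.26
M4 S473
G01 X124.40 Y68.84 F2021
G01 X215.43 Y29.65
G01 X183.58 Y39.41
G01 X304.82 Y84.56
M5
G0 X235.82 Y67.03
M4 S473
G01 X268.28 Y19.76 F2021
M5
G0 X143.42 Y22.01
M4 S473
G01 X299.59 Y156.36 F2021
G01 X190.84 Y164.05
M5
G0 X0.00 Y0.00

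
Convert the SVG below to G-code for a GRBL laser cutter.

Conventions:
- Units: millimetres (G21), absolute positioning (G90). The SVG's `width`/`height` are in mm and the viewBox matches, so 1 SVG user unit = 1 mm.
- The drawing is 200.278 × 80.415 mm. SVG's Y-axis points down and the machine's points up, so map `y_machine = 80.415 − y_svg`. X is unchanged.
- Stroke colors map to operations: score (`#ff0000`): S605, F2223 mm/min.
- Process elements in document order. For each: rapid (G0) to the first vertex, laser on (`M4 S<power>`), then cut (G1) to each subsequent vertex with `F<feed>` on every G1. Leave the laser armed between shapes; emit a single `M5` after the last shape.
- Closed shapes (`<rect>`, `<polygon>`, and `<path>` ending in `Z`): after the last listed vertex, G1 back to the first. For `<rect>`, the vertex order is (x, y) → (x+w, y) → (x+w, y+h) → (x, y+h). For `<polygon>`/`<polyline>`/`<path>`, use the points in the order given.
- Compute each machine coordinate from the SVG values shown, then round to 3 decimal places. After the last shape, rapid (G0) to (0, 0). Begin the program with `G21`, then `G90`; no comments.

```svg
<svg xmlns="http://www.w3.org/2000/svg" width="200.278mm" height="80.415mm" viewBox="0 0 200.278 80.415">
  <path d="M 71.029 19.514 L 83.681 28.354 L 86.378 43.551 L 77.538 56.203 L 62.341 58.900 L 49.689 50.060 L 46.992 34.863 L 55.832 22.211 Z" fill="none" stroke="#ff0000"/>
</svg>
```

G21
G90
G0 X71.029 Y60.901
M4 S605
G1 X83.681 Y52.061 F2223
G1 X86.378 Y36.864 F2223
G1 X77.538 Y24.212 F2223
G1 X62.341 Y21.515 F2223
G1 X49.689 Y30.355 F2223
G1 X46.992 Y45.552 F2223
G1 X55.832 Y58.204 F2223
G1 X71.029 Y60.901 F2223
M5
G0 X0.000 Y0.000

Since the viewBox matches the mm dimensions, user units are millimetres directly. The only transform is the Y-flip y_m = 80.415 − y_svg.

Shape 1 is a regular polygon drawn with `<path>`. Its stroke #ff0000 means score at S605, F2223. After flipping Y the toolpath is (71.029,60.901) → (83.681,52.061) → (86.378,36.864) → (77.538,24.212) → (62.341,21.515) → (49.689,30.355) → (46.992,45.552) → (55.832,58.204) → (71.029,60.901), returning to the start.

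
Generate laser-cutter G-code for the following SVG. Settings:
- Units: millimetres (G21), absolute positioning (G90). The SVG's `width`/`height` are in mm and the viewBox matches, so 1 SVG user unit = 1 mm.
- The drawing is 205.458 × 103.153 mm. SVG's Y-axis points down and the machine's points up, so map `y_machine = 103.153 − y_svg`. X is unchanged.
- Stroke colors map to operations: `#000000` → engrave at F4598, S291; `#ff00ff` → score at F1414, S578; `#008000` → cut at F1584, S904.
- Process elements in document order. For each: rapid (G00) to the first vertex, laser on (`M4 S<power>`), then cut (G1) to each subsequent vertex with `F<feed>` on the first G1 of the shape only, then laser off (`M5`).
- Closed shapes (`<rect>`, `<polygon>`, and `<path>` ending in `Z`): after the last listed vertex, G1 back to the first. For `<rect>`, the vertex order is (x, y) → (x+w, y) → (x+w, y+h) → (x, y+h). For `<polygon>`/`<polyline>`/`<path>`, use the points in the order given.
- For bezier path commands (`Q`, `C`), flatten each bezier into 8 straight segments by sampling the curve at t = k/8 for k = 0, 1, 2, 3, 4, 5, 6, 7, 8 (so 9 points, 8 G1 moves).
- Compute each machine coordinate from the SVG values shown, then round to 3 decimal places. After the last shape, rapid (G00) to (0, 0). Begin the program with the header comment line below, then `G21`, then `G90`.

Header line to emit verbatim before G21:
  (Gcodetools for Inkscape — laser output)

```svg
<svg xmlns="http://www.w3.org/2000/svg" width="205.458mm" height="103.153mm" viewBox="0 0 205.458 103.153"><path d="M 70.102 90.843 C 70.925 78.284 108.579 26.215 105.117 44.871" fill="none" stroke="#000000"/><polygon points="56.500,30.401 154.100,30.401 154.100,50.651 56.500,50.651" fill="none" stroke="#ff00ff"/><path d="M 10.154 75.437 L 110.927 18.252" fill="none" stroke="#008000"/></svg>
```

(Gcodetools for Inkscape — laser output)
G21
G90
G00 X70.102 Y12.310
M4 S291
G1 X71.985 Y18.656 F4598
G1 X76.407 Y27.415
G1 X82.455 Y37.294
G1 X89.216 Y47.002
G1 X95.776 Y55.246
G1 X101.222 Y60.735
G1 X104.640 Y62.178
G1 X105.117 Y58.282
M5
G00 X56.500 Y72.752
M4 S578
G1 X154.100 Y72.752 F1414
G1 X154.100 Y52.502
G1 X56.500 Y52.502
G1 X56.500 Y72.752
M5
G00 X10.154 Y27.716
M4 S904
G1 X110.927 Y84.901 F1584
M5
G00 X0.000 Y0.000

1 u = 1 mm; y_m = 103.153 − y.

[1] `<path>` cubic bezier, #000000→engrave S291 F4598: (70.102,12.310) → (71.985,18.656) → (76.407,27.415) → (82.455,37.294) → (89.216,47.002) → (95.776,55.246) → (101.222,60.735) → (104.640,62.178) → (105.117,58.282)

[2] `<polygon>` rectangle, #ff00ff→score S578 F1414: (56.500,72.752) → (154.100,72.752) → (154.100,52.502) → (56.500,52.502) → (56.500,72.752) (closed)

[3] `<path>` line segment, #008000→cut S904 F1584: (10.154,27.716) → (110.927,84.901)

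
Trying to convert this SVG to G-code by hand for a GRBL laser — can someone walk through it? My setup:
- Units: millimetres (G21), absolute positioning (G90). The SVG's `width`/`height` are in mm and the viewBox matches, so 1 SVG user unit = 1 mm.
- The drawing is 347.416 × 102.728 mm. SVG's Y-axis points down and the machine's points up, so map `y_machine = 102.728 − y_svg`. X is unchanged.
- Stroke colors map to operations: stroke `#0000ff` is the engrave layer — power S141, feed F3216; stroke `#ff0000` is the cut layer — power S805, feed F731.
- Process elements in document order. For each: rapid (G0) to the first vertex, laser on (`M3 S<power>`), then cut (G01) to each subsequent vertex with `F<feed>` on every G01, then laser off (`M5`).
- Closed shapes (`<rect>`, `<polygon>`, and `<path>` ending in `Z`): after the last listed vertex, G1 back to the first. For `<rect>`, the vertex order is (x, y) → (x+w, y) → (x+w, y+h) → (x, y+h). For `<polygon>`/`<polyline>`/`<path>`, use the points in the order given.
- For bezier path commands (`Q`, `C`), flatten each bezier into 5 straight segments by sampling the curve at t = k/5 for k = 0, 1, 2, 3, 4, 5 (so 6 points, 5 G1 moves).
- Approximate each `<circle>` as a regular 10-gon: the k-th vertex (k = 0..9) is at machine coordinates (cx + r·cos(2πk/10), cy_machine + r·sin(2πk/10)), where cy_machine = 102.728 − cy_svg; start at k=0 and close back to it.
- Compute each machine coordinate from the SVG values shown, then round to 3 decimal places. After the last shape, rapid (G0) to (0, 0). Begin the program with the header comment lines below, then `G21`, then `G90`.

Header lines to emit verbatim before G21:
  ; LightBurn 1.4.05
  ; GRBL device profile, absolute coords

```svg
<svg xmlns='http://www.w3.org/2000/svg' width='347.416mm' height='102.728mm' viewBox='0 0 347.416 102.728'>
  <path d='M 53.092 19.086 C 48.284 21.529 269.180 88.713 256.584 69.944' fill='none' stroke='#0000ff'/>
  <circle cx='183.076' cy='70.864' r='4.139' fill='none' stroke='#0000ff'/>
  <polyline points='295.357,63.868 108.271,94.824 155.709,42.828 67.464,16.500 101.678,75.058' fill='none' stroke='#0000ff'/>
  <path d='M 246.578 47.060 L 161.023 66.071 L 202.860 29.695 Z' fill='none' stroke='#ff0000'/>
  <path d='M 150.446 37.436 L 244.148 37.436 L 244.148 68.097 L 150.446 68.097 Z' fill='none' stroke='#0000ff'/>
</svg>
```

; LightBurn 1.4.05
; GRBL device profile, absolute coords
G21
G90
G0 X53.092 Y83.642
M3 S141
G01 X73.618 Y75.613 F3216
G01 X126.272 Y59.279 F3216
G01 X189.012 Y41.874 F3216
G01 X239.796 Y30.631 F3216
G01 X256.584 Y32.784 F3216
M5
G0 X187.215 Y31.864
M3 S141
G01 X186.425 Y34.297 F3216
G01 X184.355 Y35.800 F3216
G01 X181.797 Y35.800 F3216
G01 X179.727 Y34.297 F3216
G01 X178.937 Y31.864 F3216
G01 X179.727 Y29.431 F3216
G01 X181.797 Y27.928 F3216
G01 X184.355 Y27.928 F3216
G01 X186.425 Y29.431 F3216
G01 X187.215 Y31.864 F3216
M5
G0 X295.357 Y38.860
M3 S141
G01 X108.271 Y7.904 F3216
G01 X155.709 Y59.900 F3216
G01 X67.464 Y86.228 F3216
G01 X101.678 Y27.670 F3216
M5
G0 X246.578 Y55.668
M3 S805
G01 X161.023 Y36.657 F731
G01 X202.860 Y73.033 F731
G01 X246.578 Y55.668 F731
M5
G0 X150.446 Y65.292
M3 S141
G01 X244.148 Y65.292 F3216
G01 X244.148 Y34.631 F3216
G01 X150.446 Y34.631 F3216
G01 X150.446 Y65.292 F3216
M5
G0 X0.000 Y0.000

Since the viewBox matches the mm dimensions, user units are millimetres directly. The only transform is the Y-flip y_m = 102.728 − y_svg.

Shape 1 is a cubic bezier drawn with `<path>`. Its stroke #0000ff means engrave at S141, F3216. After flipping Y the toolpath is (53.092,83.642) → (73.618,75.613) → (126.272,59.279) → (189.012,41.874) → (239.796,30.631) → (256.584,32.784).

Shape 2 is a circle drawn with `<circle>`. Its stroke #0000ff means engrave at S141, F3216. After flipping Y the toolpath is (187.215,31.864) → (186.425,34.297) → (184.355,35.800) → (181.797,35.800) → (179.727,34.297) → (178.937,31.864) → (179.727,29.431) → (181.797,27.928) → (184.355,27.928) → (186.425,29.431) → (187.215,31.864), returning to the start.

Shape 3 is a open polyline drawn with `<polyline>`. Its stroke #0000ff means engrave at S141, F3216. After flipping Y the toolpath is (295.357,38.860) → (108.271,7.904) → (155.709,59.900) → (67.464,86.228) → (101.678,27.670).

Shape 4 is a closed polygon drawn with `<path>`. Its stroke #ff0000 means cut at S805, F731. After flipping Y the toolpath is (246.578,55.668) → (161.023,36.657) → (202.860,73.033) → (246.578,55.668), returning to the start.

Shape 5 is a rectangle drawn with `<path>`. Its stroke #0000ff means engrave at S141, F3216. After flipping Y the toolpath is (150.446,65.292) → (244.148,65.292) → (244.148,34.631) → (150.446,34.631) → (150.446,65.292), returning to the start.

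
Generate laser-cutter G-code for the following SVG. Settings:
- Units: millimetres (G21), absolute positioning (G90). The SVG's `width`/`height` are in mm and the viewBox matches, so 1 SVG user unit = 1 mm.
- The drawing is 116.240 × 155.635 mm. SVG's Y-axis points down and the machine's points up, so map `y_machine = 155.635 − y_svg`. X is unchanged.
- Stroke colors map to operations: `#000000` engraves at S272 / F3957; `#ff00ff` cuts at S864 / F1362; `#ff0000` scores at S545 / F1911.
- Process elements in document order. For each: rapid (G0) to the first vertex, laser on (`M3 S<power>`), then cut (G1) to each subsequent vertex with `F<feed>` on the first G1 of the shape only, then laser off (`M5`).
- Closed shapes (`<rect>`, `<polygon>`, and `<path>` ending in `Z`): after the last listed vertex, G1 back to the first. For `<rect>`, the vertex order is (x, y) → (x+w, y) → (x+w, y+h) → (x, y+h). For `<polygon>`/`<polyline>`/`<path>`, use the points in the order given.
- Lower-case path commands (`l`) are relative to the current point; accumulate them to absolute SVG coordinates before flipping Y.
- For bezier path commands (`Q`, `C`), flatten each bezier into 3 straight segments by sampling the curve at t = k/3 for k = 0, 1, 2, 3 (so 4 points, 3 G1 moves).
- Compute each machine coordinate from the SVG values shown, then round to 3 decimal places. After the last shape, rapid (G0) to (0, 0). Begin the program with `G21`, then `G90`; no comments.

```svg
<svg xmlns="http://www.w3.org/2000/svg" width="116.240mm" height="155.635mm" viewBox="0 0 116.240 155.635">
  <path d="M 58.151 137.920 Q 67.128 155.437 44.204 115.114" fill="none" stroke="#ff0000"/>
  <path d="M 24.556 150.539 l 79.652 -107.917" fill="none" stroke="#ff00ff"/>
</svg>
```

viewBox `0 0 116.240 155.635` with mm width/height → 1 unit = 1 mm. Flip: y_m = 155.635 − y_svg.

**Shape 1** — `<path>` quadratic bezier, stroke `#ff0000` → score (S545, F1911). Control points (SVG): P0=(58.151,137.920), P1=(67.128,155.437), P2=(44.204,115.114); sampled at t=k/3. Machine vertices: (58.151,17.715) → (60.591,12.464) → (55.942,20.066) → (44.204,40.521). Open path.

**Shape 2** — `<path>` line segment, stroke `#ff00ff` → cut (S864, F1362). Machine vertices: (24.556,5.096) → (104.208,113.013). Open path.

G21
G90
G0 X58.151 Y17.715
M3 S545
G1 X60.591 Y12.464 F1911
G1 X55.942 Y20.066
G1 X44.204 Y40.521
M5
G0 X24.556 Y5.096
M3 S864
G1 X104.208 Y113.013 F1362
M5
G0 X0.000 Y0.000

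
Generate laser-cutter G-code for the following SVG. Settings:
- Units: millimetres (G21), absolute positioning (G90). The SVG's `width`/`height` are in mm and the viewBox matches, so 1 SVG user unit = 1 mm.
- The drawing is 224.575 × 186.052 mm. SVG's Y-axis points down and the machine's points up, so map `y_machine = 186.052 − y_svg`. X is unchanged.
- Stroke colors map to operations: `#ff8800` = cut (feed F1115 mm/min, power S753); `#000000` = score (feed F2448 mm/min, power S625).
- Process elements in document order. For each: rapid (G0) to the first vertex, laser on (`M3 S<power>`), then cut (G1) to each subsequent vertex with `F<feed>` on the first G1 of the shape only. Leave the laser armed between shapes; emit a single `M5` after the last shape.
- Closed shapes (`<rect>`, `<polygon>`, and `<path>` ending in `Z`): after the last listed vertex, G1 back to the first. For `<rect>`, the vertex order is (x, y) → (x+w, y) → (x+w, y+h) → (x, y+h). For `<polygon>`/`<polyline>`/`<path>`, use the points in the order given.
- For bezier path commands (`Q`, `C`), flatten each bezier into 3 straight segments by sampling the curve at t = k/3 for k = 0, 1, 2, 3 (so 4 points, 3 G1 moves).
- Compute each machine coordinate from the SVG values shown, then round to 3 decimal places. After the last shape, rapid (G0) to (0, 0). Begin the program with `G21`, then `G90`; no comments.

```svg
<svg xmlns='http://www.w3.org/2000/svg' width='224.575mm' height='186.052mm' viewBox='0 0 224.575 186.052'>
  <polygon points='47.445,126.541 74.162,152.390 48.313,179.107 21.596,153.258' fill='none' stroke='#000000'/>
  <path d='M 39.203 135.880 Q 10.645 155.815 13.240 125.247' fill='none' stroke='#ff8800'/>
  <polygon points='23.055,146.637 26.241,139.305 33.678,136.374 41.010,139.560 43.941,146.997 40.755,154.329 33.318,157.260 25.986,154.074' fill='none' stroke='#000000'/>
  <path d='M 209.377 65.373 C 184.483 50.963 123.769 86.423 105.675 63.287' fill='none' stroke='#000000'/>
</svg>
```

G21
G90
G0 X47.445 Y59.511
M3 S625
G1 X74.162 Y33.662 F2448
G1 X48.313 Y6.945
G1 X21.596 Y32.794
G1 X47.445 Y59.511
G0 X39.203 Y50.172
M3 S753
G1 X23.626 Y42.493 F1115
G1 X14.971 Y46.038
G1 X13.240 Y60.805
G0 X23.055 Y39.415
M3 S625
G1 X26.241 Y46.747 F2448
G1 X33.678 Y49.678
G1 X41.010 Y46.492
G1 X43.941 Y39.055
G1 X40.755 Y31.723
G1 X33.318 Y28.792
G1 X25.986 Y31.978
G1 X23.055 Y39.415
G0 X209.377 Y120.679
M3 S625
G1 X175.448 Y122.483 F2448
G1 X135.070 Y115.144
G1 X105.675 Y122.765
M5
G0 X0.000 Y0.000

1 u = 1 mm; y_m = 186.052 − y.

[1] `<polygon>` regular polygon, #000000→score S625 F2448: (47.445,59.511) → (74.162,33.662) → (48.313,6.945) → (21.596,32.794) → (47.445,59.511) (closed)

[2] `<path>` quadratic bezier, #ff8800→cut S753 F1115: (39.203,50.172) → (23.626,42.493) → (14.971,46.038) → (13.240,60.805)

[3] `<polygon>` regular polygon, #000000→score S625 F2448: (23.055,39.415) → (26.241,46.747) → (33.678,49.678) → (41.010,46.492) → (43.941,39.055) → (40.755,31.723) → (33.318,28.792) → (25.986,31.978) → (23.055,39.415) (closed)

[4] `<path>` cubic bezier, #000000→score S625 F2448: (209.377,120.679) → (175.448,122.483) → (135.070,115.144) → (105.675,122.765)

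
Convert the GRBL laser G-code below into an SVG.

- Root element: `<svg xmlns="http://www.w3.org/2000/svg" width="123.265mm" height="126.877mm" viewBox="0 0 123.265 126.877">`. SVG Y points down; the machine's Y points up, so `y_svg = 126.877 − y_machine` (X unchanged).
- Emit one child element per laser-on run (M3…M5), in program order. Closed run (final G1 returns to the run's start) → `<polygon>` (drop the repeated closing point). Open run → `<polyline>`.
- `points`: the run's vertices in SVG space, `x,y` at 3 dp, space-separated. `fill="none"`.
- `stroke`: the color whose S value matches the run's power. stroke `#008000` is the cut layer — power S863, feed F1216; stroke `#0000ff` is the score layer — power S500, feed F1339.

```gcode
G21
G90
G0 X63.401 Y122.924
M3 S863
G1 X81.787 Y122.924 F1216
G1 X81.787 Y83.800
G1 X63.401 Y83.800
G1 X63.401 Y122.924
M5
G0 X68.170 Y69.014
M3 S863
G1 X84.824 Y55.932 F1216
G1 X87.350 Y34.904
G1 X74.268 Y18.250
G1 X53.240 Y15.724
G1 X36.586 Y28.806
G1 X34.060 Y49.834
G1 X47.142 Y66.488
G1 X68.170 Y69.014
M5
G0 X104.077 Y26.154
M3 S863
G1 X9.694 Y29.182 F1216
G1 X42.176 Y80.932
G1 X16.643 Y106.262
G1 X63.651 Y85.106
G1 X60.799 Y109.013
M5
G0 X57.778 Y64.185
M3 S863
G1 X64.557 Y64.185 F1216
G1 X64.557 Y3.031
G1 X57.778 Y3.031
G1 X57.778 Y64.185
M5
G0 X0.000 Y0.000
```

y_svg = 126.877 − y_m. Every run uses S863, so all elements get stroke `#008000` (cut).

[1] closed run; points: 63.401,3.953 81.787,3.953 81.787,43.077 63.401,43.077

[2] closed run; points: 68.170,57.863 84.824,70.945 87.350,91.973 74.268,108.627 53.240,111.153 36.586,98.071 34.060,77.043 47.142,60.389

[3] open run; points: 104.077,100.723 9.694,97.695 42.176,45.945 16.643,20.615 63.651,41.771 60.799,17.864

[4] closed run; points: 57.778,62.692 64.557,62.692 64.557,123.846 57.778,123.846

<svg xmlns="http://www.w3.org/2000/svg" width="123.265mm" height="126.877mm" viewBox="0 0 123.265 126.877">
  <polygon points="63.401,3.953 81.787,3.953 81.787,43.077 63.401,43.077" fill="none" stroke="#008000"/>
  <polygon points="68.170,57.863 84.824,70.945 87.350,91.973 74.268,108.627 53.240,111.153 36.586,98.071 34.060,77.043 47.142,60.389" fill="none" stroke="#008000"/>
  <polyline points="104.077,100.723 9.694,97.695 42.176,45.945 16.643,20.615 63.651,41.771 60.799,17.864" fill="none" stroke="#008000"/>
  <polygon points="57.778,62.692 64.557,62.692 64.557,123.846 57.778,123.846" fill="none" stroke="#008000"/>
</svg>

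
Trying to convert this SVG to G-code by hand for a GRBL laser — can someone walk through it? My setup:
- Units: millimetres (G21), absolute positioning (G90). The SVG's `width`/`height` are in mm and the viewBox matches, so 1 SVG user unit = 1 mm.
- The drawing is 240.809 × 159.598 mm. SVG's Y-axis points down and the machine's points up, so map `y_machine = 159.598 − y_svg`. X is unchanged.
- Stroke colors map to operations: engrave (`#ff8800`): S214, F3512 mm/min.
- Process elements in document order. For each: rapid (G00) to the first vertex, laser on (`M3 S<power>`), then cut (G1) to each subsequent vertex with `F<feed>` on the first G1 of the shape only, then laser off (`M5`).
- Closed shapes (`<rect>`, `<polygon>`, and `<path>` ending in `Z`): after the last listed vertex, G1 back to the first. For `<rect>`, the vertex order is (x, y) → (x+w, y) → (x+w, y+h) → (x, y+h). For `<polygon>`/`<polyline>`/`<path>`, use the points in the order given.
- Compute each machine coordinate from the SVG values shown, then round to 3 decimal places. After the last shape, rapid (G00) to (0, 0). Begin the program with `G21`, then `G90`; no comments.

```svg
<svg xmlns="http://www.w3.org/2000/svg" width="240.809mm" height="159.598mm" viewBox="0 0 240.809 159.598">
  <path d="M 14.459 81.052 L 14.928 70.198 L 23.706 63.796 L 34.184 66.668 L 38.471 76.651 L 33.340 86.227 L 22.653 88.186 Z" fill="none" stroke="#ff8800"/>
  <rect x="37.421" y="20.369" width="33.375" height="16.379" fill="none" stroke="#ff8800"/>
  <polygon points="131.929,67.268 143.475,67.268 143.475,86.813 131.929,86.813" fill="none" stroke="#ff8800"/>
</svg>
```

G21
G90
G00 X14.459 Y78.546
M3 S214
G1 X14.928 Y89.400 F3512
G1 X23.706 Y95.802
G1 X34.184 Y92.930
G1 X38.471 Y82.947
G1 X33.340 Y73.371
G1 X22.653 Y71.412
G1 X14.459 Y78.546
M5
G00 X37.421 Y139.229
M3 S214
G1 X70.796 Y139.229 F3512
G1 X70.796 Y122.850
G1 X37.421 Y122.850
G1 X37.421 Y139.229
M5
G00 X131.929 Y92.330
M3 S214
G1 X143.475 Y92.330 F3512
G1 X143.475 Y72.785
G1 X131.929 Y72.785
G1 X131.929 Y92.330
M5
G00 X0.000 Y0.000

Since the viewBox matches the mm dimensions, user units are millimetres directly. The only transform is the Y-flip y_m = 159.598 − y_svg.

Shape 1 is a regular polygon drawn with `<path>`. Its stroke #ff8800 means engrave at S214, F3512. After flipping Y the toolpath is (14.459,78.546) → (14.928,89.400) → (23.706,95.802) → (34.184,92.930) → (38.471,82.947) → (33.340,73.371) → (22.653,71.412) → (14.459,78.546), returning to the start.

Shape 2 is a rectangle drawn with `<rect>`. Its stroke #ff8800 means engrave at S214, F3512. After flipping Y the toolpath is (37.421,139.229) → (70.796,139.229) → (70.796,122.850) → (37.421,122.850) → (37.421,139.229), returning to the start.

Shape 3 is a rectangle drawn with `<polygon>`. Its stroke #ff8800 means engrave at S214, F3512. After flipping Y the toolpath is (131.929,92.330) → (143.475,92.330) → (143.475,72.785) → (131.929,72.785) → (131.929,92.330), returning to the start.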